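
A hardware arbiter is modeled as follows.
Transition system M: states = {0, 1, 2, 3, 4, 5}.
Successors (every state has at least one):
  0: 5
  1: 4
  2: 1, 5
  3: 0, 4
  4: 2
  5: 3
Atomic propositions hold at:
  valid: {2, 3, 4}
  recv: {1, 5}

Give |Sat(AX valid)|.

3

Sat(AX valid) = {s : every successor in {2, 3, 4}} = {1, 4, 5}
|Sat(AX valid)| = |{1, 4, 5}| = 3.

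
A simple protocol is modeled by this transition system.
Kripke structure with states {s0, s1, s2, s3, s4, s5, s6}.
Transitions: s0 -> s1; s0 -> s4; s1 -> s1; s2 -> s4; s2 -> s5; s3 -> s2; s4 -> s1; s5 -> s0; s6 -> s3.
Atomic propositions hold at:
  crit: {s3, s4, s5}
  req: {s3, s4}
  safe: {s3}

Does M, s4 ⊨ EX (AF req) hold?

AF req: least fixpoint, start Z0 = {s3, s4}, add states with every successor in Z. Z1 = {s3, s4, s6}; fixed.
Sat(AF req) = {s3, s4, s6}
Sat(EX (AF req)) = {s : some successor in {s3, s4, s6}} = {s0, s2, s6}
s4 ∉ Sat(EX (AF req)) = {s0, s2, s6}, so the formula does not hold at s4.

No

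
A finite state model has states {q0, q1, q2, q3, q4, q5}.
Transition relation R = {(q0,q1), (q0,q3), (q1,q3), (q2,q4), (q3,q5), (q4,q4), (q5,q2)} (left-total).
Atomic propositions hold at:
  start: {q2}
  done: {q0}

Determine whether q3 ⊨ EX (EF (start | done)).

Sat(start | done) = {q0, q2}
EF (start | done): least fixpoint, start Z0 = {q0, q2}, add states with some successor in Z. Z1 = {q0, q2, q5}; Z2 = {q0, q2, q3, q5}; Z3 = {q0, q1, q2, q3, q5}; fixed.
Sat(EF (start | done)) = {q0, q1, q2, q3, q5}
Sat(EX (EF (start | done))) = {s : some successor in {q0, q1, q2, q3, q5}} = {q0, q1, q3, q5}
q3 ∈ Sat(EX (EF (start | done))) = {q0, q1, q3, q5}, so the formula holds at q3.

Yes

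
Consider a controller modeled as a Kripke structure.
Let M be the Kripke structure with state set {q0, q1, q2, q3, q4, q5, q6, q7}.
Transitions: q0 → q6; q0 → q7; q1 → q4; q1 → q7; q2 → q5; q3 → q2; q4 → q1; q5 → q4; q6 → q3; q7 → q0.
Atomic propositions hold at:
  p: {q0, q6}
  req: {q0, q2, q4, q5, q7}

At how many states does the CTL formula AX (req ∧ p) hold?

Sat(req ∧ p) = {q0}
Sat(AX (req ∧ p)) = {s : every successor in {q0}} = {q7}
|Sat(AX (req ∧ p))| = |{q7}| = 1.

1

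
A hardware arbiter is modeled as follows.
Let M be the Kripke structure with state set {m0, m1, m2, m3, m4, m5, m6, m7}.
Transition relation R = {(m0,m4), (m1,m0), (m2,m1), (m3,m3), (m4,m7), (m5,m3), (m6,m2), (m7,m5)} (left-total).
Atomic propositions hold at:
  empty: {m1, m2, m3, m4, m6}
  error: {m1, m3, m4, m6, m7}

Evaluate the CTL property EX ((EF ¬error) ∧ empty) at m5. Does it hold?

Sat(¬error) = {m0, m2, m5}
EF ¬error: least fixpoint, start Z0 = {m0, m2, m5}, add states with some successor in Z. Z1 = {m0, m1, m2, m5, m6, m7}; Z2 = {m0, m1, m2, m4, m5, m6, m7}; fixed.
Sat(EF ¬error) = {m0, m1, m2, m4, m5, m6, m7}
Sat((EF ¬error) ∧ empty) = {m1, m2, m4, m6}
Sat(EX ((EF ¬error) ∧ empty)) = {s : some successor in {m1, m2, m4, m6}} = {m0, m2, m6}
m5 ∉ Sat(EX ((EF ¬error) ∧ empty)) = {m0, m2, m6}, so the formula does not hold at m5.

No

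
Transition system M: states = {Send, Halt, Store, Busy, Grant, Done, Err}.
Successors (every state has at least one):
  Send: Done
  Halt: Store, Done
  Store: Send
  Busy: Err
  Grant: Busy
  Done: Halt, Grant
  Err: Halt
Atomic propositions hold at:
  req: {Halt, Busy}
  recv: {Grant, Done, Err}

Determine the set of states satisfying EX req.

Sat(EX req) = {s : some successor in {Halt, Busy}} = {Grant, Done, Err}

{Grant, Done, Err}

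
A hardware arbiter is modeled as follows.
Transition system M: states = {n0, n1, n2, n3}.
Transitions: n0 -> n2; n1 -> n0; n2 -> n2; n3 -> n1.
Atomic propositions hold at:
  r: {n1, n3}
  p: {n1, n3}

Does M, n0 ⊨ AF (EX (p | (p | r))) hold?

Sat(p | r) = {n1, n3}
Sat(p | (p | r)) = {n1, n3}
Sat(EX (p | (p | r))) = {s : some successor in {n1, n3}} = {n3}
AF (EX (p | (p | r))): least fixpoint, start Z0 = {n3}, add states with every successor in Z. Already a fixed point.
Sat(AF (EX (p | (p | r)))) = {n3}
n0 ∉ Sat(AF (EX (p | (p | r)))) = {n3}, so the formula does not hold at n0.

No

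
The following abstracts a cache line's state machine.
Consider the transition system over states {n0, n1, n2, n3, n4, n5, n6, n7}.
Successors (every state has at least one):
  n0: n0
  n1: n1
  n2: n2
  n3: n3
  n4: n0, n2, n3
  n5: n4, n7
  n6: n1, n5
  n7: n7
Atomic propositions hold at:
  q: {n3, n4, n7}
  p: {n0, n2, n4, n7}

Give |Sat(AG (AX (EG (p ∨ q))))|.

Sat(p ∨ q) = {n0, n2, n3, n4, n7}
EG (p ∨ q): greatest fixpoint, start Z0 = {n0, n2, n3, n4, n7}, keep only states in Sat with some successor in Z. Already a fixed point.
Sat(EG (p ∨ q)) = {n0, n2, n3, n4, n7}
Sat(AX (EG (p ∨ q))) = {s : every successor in {n0, n2, n3, n4, n7}} = {n0, n2, n3, n4, n5, n7}
AG (AX (EG (p ∨ q))): greatest fixpoint, start Z0 = {n0, n2, n3, n4, n5, n7}, keep only states in Sat with every successor in Z. Already a fixed point.
Sat(AG (AX (EG (p ∨ q)))) = {n0, n2, n3, n4, n5, n7}
|Sat(AG (AX (EG (p ∨ q))))| = |{n0, n2, n3, n4, n5, n7}| = 6.

6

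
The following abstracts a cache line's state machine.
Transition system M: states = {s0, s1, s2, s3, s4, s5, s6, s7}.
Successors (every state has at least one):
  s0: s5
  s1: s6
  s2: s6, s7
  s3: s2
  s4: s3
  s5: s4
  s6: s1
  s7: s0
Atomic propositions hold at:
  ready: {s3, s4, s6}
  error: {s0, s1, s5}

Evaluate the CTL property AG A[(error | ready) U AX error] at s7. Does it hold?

Sat(error | ready) = {s0, s1, s3, s4, s5, s6}
Sat(AX error) = {s : every successor in {s0, s1, s5}} = {s0, s6, s7}
A[(error | ready) U AX error]: least fixpoint, start Z0 = Sat(AX error) = {s0, s6, s7}, add states in Sat(error | ready) with every successor in Z. Z1 = {s0, s1, s6, s7}; fixed.
Sat(A[(error | ready) U AX error]) = {s0, s1, s6, s7}
AG A[(error | ready) U AX error]: greatest fixpoint, start Z0 = {s0, s1, s6, s7}, keep only states in Sat with every successor in Z. Z1 = {s1, s6, s7}; Z2 = {s1, s6}; fixed.
Sat(AG A[(error | ready) U AX error]) = {s1, s6}
s7 ∉ Sat(AG A[(error | ready) U AX error]) = {s1, s6}, so the formula does not hold at s7.

No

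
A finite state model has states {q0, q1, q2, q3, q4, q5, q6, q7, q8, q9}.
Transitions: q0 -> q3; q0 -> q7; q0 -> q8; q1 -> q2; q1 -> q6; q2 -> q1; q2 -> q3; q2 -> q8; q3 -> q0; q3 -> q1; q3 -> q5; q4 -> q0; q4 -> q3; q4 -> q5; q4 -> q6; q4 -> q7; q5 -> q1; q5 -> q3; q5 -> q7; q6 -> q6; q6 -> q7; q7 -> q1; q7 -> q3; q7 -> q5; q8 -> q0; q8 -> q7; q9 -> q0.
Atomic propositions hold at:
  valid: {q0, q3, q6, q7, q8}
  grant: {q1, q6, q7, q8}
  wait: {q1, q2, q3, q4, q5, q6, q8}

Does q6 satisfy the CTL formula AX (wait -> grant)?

Yes

Sat(wait -> grant) = {q0, q1, q6, q7, q8, q9}
Sat(AX (wait -> grant)) = {s : every successor in {q0, q1, q6, q7, q8, q9}} = {q6, q8, q9}
q6 ∈ Sat(AX (wait -> grant)) = {q6, q8, q9}, so the formula holds at q6.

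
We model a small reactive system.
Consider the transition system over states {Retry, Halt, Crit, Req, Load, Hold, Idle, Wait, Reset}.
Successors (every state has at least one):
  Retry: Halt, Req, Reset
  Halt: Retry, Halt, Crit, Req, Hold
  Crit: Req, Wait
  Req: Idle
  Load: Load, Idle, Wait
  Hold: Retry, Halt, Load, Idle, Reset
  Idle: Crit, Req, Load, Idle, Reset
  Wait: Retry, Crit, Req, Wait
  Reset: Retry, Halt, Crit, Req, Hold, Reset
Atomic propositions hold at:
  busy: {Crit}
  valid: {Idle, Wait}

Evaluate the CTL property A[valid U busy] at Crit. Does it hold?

A[valid U busy]: least fixpoint, start Z0 = Sat(busy) = {Crit}, add states in Sat(valid) with every successor in Z. Already a fixed point.
Sat(A[valid U busy]) = {Crit}
Crit ∈ Sat(A[valid U busy]) = {Crit}, so the formula holds at Crit.

Yes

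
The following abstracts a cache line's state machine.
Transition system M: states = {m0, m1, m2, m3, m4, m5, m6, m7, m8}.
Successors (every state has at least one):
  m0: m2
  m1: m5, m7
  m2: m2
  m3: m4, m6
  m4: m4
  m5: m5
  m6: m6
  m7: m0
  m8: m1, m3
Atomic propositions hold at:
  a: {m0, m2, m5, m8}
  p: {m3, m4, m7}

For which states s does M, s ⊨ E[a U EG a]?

{m0, m2, m5}

EG a: greatest fixpoint, start Z0 = {m0, m2, m5, m8}, keep only states in Sat with some successor in Z. Z1 = {m0, m2, m5}; fixed.
Sat(EG a) = {m0, m2, m5}
E[a U EG a]: least fixpoint, start Z0 = Sat(EG a) = {m0, m2, m5}, add states in Sat(a) with some successor in Z. Already a fixed point.
Sat(E[a U EG a]) = {m0, m2, m5}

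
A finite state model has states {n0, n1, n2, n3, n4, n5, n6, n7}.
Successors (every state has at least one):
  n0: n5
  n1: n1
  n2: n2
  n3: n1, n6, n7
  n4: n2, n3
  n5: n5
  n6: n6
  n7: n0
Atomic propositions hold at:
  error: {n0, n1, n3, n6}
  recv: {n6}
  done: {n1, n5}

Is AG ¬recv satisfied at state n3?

Sat(¬recv) = {n0, n1, n2, n3, n4, n5, n7}
AG ¬recv: greatest fixpoint, start Z0 = {n0, n1, n2, n3, n4, n5, n7}, keep only states in Sat with every successor in Z. Z1 = {n0, n1, n2, n4, n5, n7}; Z2 = {n0, n1, n2, n5, n7}; fixed.
Sat(AG ¬recv) = {n0, n1, n2, n5, n7}
n3 ∉ Sat(AG ¬recv) = {n0, n1, n2, n5, n7}, so the formula does not hold at n3.

No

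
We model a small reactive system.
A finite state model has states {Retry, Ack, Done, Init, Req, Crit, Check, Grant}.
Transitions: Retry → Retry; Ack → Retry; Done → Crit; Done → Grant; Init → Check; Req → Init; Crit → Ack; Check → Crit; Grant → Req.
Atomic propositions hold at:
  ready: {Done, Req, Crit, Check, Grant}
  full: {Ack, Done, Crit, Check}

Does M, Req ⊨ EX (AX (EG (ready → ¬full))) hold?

No

Sat(¬full) = {Retry, Init, Req, Grant}
Sat(ready → ¬full) = {Retry, Ack, Init, Req, Grant}
EG (ready → ¬full): greatest fixpoint, start Z0 = {Retry, Ack, Init, Req, Grant}, keep only states in Sat with some successor in Z. Z1 = {Retry, Ack, Req, Grant}; Z2 = {Retry, Ack, Grant}; Z3 = {Retry, Ack}; fixed.
Sat(EG (ready → ¬full)) = {Retry, Ack}
Sat(AX (EG (ready → ¬full))) = {s : every successor in {Retry, Ack}} = {Retry, Ack, Crit}
Sat(EX (AX (EG (ready → ¬full)))) = {s : some successor in {Retry, Ack, Crit}} = {Retry, Ack, Done, Crit, Check}
Req ∉ Sat(EX (AX (EG (ready → ¬full)))) = {Retry, Ack, Done, Crit, Check}, so the formula does not hold at Req.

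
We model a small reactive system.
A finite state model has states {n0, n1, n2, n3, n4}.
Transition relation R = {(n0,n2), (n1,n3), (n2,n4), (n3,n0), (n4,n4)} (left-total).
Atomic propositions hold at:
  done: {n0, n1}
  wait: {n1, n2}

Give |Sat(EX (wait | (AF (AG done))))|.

AG done: greatest fixpoint, start Z0 = {n0, n1}, keep only states in Sat with every successor in Z. Z1 = ∅; fixed.
Sat(AG done) = ∅
AF (AG done): least fixpoint, start Z0 = ∅, add states with every successor in Z. Already a fixed point.
Sat(AF (AG done)) = ∅
Sat(wait | (AF (AG done))) = {n1, n2}
Sat(EX (wait | (AF (AG done)))) = {s : some successor in {n1, n2}} = {n0}
|Sat(EX (wait | (AF (AG done))))| = |{n0}| = 1.

1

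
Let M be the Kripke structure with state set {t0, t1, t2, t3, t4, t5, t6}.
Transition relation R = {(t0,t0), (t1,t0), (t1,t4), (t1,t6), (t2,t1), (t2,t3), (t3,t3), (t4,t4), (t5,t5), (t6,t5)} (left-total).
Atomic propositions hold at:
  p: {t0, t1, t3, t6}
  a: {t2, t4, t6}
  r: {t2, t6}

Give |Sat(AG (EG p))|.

2

EG p: greatest fixpoint, start Z0 = {t0, t1, t3, t6}, keep only states in Sat with some successor in Z. Z1 = {t0, t1, t3}; fixed.
Sat(EG p) = {t0, t1, t3}
AG (EG p): greatest fixpoint, start Z0 = {t0, t1, t3}, keep only states in Sat with every successor in Z. Z1 = {t0, t3}; fixed.
Sat(AG (EG p)) = {t0, t3}
|Sat(AG (EG p))| = |{t0, t3}| = 2.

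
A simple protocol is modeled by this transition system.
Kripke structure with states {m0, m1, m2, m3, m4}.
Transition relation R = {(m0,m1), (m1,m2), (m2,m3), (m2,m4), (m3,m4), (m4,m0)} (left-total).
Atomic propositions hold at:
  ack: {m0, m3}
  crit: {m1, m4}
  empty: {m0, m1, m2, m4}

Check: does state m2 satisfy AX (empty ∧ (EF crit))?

EF crit: least fixpoint, start Z0 = {m1, m4}, add states with some successor in Z. Z1 = {m0, m1, m2, m3, m4}; fixed.
Sat(EF crit) = {m0, m1, m2, m3, m4}
Sat(empty ∧ (EF crit)) = {m0, m1, m2, m4}
Sat(AX (empty ∧ (EF crit))) = {s : every successor in {m0, m1, m2, m4}} = {m0, m1, m3, m4}
m2 ∉ Sat(AX (empty ∧ (EF crit))) = {m0, m1, m3, m4}, so the formula does not hold at m2.

No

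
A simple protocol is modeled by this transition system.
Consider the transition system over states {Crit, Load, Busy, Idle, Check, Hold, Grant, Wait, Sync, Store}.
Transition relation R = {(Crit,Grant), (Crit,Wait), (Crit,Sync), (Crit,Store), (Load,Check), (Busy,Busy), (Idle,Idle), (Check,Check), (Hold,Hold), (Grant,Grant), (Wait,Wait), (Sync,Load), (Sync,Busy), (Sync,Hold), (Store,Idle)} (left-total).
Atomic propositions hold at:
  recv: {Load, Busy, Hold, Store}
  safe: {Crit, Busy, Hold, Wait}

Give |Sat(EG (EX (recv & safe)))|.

Sat(recv & safe) = {Busy, Hold}
Sat(EX (recv & safe)) = {s : some successor in {Busy, Hold}} = {Busy, Hold, Sync}
EG (EX (recv & safe)): greatest fixpoint, start Z0 = {Busy, Hold, Sync}, keep only states in Sat with some successor in Z. Already a fixed point.
Sat(EG (EX (recv & safe))) = {Busy, Hold, Sync}
|Sat(EG (EX (recv & safe)))| = |{Busy, Hold, Sync}| = 3.

3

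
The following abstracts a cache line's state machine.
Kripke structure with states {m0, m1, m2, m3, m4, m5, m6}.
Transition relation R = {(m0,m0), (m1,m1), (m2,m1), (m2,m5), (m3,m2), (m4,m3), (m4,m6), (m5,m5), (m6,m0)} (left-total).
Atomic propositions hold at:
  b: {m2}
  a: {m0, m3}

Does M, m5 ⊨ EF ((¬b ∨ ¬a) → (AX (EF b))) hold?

Sat(¬b) = {m0, m1, m3, m4, m5, m6}
Sat(¬a) = {m1, m2, m4, m5, m6}
Sat(¬b ∨ ¬a) = {m0, m1, m2, m3, m4, m5, m6}
EF b: least fixpoint, start Z0 = {m2}, add states with some successor in Z. Z1 = {m2, m3}; Z2 = {m2, m3, m4}; fixed.
Sat(EF b) = {m2, m3, m4}
Sat(AX (EF b)) = {s : every successor in {m2, m3, m4}} = {m3}
Sat((¬b ∨ ¬a) → (AX (EF b))) = {m3}
EF ((¬b ∨ ¬a) → (AX (EF b))): least fixpoint, start Z0 = {m3}, add states with some successor in Z. Z1 = {m3, m4}; fixed.
Sat(EF ((¬b ∨ ¬a) → (AX (EF b)))) = {m3, m4}
m5 ∉ Sat(EF ((¬b ∨ ¬a) → (AX (EF b)))) = {m3, m4}, so the formula does not hold at m5.

No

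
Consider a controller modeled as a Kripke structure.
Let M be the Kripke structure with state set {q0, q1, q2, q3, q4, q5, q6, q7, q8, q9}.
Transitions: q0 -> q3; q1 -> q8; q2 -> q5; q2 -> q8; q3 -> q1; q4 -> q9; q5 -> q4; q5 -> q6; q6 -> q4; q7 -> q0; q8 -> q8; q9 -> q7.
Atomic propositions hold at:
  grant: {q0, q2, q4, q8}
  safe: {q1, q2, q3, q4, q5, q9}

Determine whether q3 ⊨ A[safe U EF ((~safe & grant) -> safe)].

Sat(~safe) = {q0, q6, q7, q8}
Sat(~safe & grant) = {q0, q8}
Sat((~safe & grant) -> safe) = {q1, q2, q3, q4, q5, q6, q7, q9}
EF ((~safe & grant) -> safe): least fixpoint, start Z0 = {q1, q2, q3, q4, q5, q6, q7, q9}, add states with some successor in Z. Z1 = {q0, q1, q2, q3, q4, q5, q6, q7, q9}; fixed.
Sat(EF ((~safe & grant) -> safe)) = {q0, q1, q2, q3, q4, q5, q6, q7, q9}
A[safe U EF ((~safe & grant) -> safe)]: least fixpoint, start Z0 = Sat(EF ((~safe & grant) -> safe)) = {q0, q1, q2, q3, q4, q5, q6, q7, q9}, add states in Sat(safe) with every successor in Z. Already a fixed point.
Sat(A[safe U EF ((~safe & grant) -> safe)]) = {q0, q1, q2, q3, q4, q5, q6, q7, q9}
q3 ∈ Sat(A[safe U EF ((~safe & grant) -> safe)]) = {q0, q1, q2, q3, q4, q5, q6, q7, q9}, so the formula holds at q3.

Yes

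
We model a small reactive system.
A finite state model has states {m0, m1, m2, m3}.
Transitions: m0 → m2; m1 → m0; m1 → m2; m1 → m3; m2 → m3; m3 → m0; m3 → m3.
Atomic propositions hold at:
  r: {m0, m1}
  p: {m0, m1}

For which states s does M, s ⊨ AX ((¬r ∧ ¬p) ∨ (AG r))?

{m0, m2}

Sat(¬r) = {m2, m3}
Sat(¬p) = {m2, m3}
Sat(¬r ∧ ¬p) = {m2, m3}
AG r: greatest fixpoint, start Z0 = {m0, m1}, keep only states in Sat with every successor in Z. Z1 = ∅; fixed.
Sat(AG r) = ∅
Sat((¬r ∧ ¬p) ∨ (AG r)) = {m2, m3}
Sat(AX ((¬r ∧ ¬p) ∨ (AG r))) = {s : every successor in {m2, m3}} = {m0, m2}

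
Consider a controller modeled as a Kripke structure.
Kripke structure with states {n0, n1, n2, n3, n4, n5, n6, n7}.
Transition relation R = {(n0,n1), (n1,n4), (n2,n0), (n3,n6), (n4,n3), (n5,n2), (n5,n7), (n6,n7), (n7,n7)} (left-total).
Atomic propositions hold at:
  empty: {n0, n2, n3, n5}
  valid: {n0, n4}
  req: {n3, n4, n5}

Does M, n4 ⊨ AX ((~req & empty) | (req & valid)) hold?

Sat(~req) = {n0, n1, n2, n6, n7}
Sat(~req & empty) = {n0, n2}
Sat(req & valid) = {n4}
Sat((~req & empty) | (req & valid)) = {n0, n2, n4}
Sat(AX ((~req & empty) | (req & valid))) = {s : every successor in {n0, n2, n4}} = {n1, n2}
n4 ∉ Sat(AX ((~req & empty) | (req & valid))) = {n1, n2}, so the formula does not hold at n4.

No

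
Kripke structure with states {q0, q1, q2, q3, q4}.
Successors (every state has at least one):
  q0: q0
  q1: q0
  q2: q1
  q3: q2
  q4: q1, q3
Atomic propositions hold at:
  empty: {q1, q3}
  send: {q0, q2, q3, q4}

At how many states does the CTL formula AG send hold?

1

AG send: greatest fixpoint, start Z0 = {q0, q2, q3, q4}, keep only states in Sat with every successor in Z. Z1 = {q0, q3}; Z2 = {q0}; fixed.
Sat(AG send) = {q0}
|Sat(AG send)| = |{q0}| = 1.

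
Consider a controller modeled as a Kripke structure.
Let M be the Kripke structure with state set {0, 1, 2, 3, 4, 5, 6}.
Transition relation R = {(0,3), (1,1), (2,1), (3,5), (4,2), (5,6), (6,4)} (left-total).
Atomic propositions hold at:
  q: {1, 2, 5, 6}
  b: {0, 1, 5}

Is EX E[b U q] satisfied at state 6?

E[b U q]: least fixpoint, start Z0 = Sat(q) = {1, 2, 5, 6}, add states in Sat(b) with some successor in Z. Already a fixed point.
Sat(E[b U q]) = {1, 2, 5, 6}
Sat(EX E[b U q]) = {s : some successor in {1, 2, 5, 6}} = {1, 2, 3, 4, 5}
6 ∉ Sat(EX E[b U q]) = {1, 2, 3, 4, 5}, so the formula does not hold at 6.

No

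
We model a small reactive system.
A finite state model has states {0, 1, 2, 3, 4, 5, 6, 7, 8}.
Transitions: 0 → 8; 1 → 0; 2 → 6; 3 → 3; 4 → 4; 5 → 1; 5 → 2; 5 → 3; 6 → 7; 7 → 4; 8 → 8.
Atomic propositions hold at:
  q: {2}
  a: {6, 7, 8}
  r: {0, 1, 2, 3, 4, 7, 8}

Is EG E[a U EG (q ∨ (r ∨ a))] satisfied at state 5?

Sat(r ∨ a) = {0, 1, 2, 3, 4, 6, 7, 8}
Sat(q ∨ (r ∨ a)) = {0, 1, 2, 3, 4, 6, 7, 8}
EG (q ∨ (r ∨ a)): greatest fixpoint, start Z0 = {0, 1, 2, 3, 4, 6, 7, 8}, keep only states in Sat with some successor in Z. Already a fixed point.
Sat(EG (q ∨ (r ∨ a))) = {0, 1, 2, 3, 4, 6, 7, 8}
E[a U EG (q ∨ (r ∨ a))]: least fixpoint, start Z0 = Sat(EG (q ∨ (r ∨ a))) = {0, 1, 2, 3, 4, 6, 7, 8}, add states in Sat(a) with some successor in Z. Already a fixed point.
Sat(E[a U EG (q ∨ (r ∨ a))]) = {0, 1, 2, 3, 4, 6, 7, 8}
EG E[a U EG (q ∨ (r ∨ a))]: greatest fixpoint, start Z0 = {0, 1, 2, 3, 4, 6, 7, 8}, keep only states in Sat with some successor in Z. Already a fixed point.
Sat(EG E[a U EG (q ∨ (r ∨ a))]) = {0, 1, 2, 3, 4, 6, 7, 8}
5 ∉ Sat(EG E[a U EG (q ∨ (r ∨ a))]) = {0, 1, 2, 3, 4, 6, 7, 8}, so the formula does not hold at 5.

No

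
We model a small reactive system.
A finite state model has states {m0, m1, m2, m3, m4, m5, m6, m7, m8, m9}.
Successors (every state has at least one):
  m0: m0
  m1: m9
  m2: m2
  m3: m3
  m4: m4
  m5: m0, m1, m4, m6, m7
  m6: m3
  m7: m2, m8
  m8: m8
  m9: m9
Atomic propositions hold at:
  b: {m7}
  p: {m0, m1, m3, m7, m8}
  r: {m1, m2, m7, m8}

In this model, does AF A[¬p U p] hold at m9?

Sat(¬p) = {m2, m4, m5, m6, m9}
A[¬p U p]: least fixpoint, start Z0 = Sat(p) = {m0, m1, m3, m7, m8}, add states in Sat(¬p) with every successor in Z. Z1 = {m0, m1, m3, m6, m7, m8}; fixed.
Sat(A[¬p U p]) = {m0, m1, m3, m6, m7, m8}
AF A[¬p U p]: least fixpoint, start Z0 = {m0, m1, m3, m6, m7, m8}, add states with every successor in Z. Already a fixed point.
Sat(AF A[¬p U p]) = {m0, m1, m3, m6, m7, m8}
m9 ∉ Sat(AF A[¬p U p]) = {m0, m1, m3, m6, m7, m8}, so the formula does not hold at m9.

No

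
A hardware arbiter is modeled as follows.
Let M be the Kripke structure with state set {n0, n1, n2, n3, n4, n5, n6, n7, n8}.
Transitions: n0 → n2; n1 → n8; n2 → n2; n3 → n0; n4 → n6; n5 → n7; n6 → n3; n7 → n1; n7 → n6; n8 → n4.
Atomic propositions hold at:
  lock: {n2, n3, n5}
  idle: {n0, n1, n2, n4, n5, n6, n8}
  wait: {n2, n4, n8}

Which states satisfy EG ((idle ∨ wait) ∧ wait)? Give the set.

Sat(idle ∨ wait) = {n0, n1, n2, n4, n5, n6, n8}
Sat((idle ∨ wait) ∧ wait) = {n2, n4, n8}
EG ((idle ∨ wait) ∧ wait): greatest fixpoint, start Z0 = {n2, n4, n8}, keep only states in Sat with some successor in Z. Z1 = {n2, n8}; Z2 = {n2}; fixed.
Sat(EG ((idle ∨ wait) ∧ wait)) = {n2}

{n2}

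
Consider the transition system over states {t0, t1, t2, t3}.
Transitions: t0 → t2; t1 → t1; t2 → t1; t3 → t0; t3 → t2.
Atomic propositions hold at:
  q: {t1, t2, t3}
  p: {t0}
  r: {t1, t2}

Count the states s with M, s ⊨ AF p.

AF p: least fixpoint, start Z0 = {t0}, add states with every successor in Z. Already a fixed point.
Sat(AF p) = {t0}
|Sat(AF p)| = |{t0}| = 1.

1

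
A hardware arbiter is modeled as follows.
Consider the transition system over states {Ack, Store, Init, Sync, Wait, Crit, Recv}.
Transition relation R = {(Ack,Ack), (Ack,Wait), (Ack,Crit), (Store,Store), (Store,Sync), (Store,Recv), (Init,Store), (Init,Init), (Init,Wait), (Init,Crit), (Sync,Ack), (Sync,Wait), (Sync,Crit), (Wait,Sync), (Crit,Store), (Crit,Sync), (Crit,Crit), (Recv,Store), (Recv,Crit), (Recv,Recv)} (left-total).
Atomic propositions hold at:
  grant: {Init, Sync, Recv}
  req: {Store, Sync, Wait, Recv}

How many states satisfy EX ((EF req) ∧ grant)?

5

EF req: least fixpoint, start Z0 = {Store, Sync, Wait, Recv}, add states with some successor in Z. Z1 = {Ack, Store, Init, Sync, Wait, Crit, Recv}; fixed.
Sat(EF req) = {Ack, Store, Init, Sync, Wait, Crit, Recv}
Sat((EF req) ∧ grant) = {Init, Sync, Recv}
Sat(EX ((EF req) ∧ grant)) = {s : some successor in {Init, Sync, Recv}} = {Store, Init, Wait, Crit, Recv}
|Sat(EX ((EF req) ∧ grant))| = |{Store, Init, Wait, Crit, Recv}| = 5.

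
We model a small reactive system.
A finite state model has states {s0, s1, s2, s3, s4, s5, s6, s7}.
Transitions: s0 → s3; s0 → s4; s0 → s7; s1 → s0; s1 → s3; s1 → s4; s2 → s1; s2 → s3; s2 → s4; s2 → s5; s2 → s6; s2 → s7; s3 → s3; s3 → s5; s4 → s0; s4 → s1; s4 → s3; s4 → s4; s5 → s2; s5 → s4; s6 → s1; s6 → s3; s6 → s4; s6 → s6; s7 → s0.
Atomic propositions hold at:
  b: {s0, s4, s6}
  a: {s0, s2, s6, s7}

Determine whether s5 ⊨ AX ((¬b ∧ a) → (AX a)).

No

Sat(¬b) = {s1, s2, s3, s5, s7}
Sat(¬b ∧ a) = {s2, s7}
Sat(AX a) = {s : every successor in {s0, s2, s6, s7}} = {s7}
Sat((¬b ∧ a) → (AX a)) = {s0, s1, s3, s4, s5, s6, s7}
Sat(AX ((¬b ∧ a) → (AX a))) = {s : every successor in {s0, s1, s3, s4, s5, s6, s7}} = {s0, s1, s2, s3, s4, s6, s7}
s5 ∉ Sat(AX ((¬b ∧ a) → (AX a))) = {s0, s1, s2, s3, s4, s6, s7}, so the formula does not hold at s5.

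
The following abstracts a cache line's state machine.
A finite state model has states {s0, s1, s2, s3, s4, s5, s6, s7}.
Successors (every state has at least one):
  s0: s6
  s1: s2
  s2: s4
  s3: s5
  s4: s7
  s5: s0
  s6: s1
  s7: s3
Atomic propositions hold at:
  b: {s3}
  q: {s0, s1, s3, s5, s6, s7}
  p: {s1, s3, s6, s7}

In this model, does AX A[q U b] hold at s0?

A[q U b]: least fixpoint, start Z0 = Sat(b) = {s3}, add states in Sat(q) with every successor in Z. Z1 = {s3, s7}; fixed.
Sat(A[q U b]) = {s3, s7}
Sat(AX A[q U b]) = {s : every successor in {s3, s7}} = {s4, s7}
s0 ∉ Sat(AX A[q U b]) = {s4, s7}, so the formula does not hold at s0.

No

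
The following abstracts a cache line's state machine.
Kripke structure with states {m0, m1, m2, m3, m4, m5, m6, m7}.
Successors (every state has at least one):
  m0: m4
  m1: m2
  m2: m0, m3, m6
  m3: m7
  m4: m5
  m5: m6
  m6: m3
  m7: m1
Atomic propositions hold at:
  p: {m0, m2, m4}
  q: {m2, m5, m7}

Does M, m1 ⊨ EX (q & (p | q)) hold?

Yes

Sat(p | q) = {m0, m2, m4, m5, m7}
Sat(q & (p | q)) = {m2, m5, m7}
Sat(EX (q & (p | q))) = {s : some successor in {m2, m5, m7}} = {m1, m3, m4}
m1 ∈ Sat(EX (q & (p | q))) = {m1, m3, m4}, so the formula holds at m1.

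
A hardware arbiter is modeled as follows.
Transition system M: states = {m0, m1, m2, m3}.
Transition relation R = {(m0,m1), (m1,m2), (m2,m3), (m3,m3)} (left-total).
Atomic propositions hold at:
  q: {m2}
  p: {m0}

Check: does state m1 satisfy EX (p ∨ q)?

Sat(p ∨ q) = {m0, m2}
Sat(EX (p ∨ q)) = {s : some successor in {m0, m2}} = {m1}
m1 ∈ Sat(EX (p ∨ q)) = {m1}, so the formula holds at m1.

Yes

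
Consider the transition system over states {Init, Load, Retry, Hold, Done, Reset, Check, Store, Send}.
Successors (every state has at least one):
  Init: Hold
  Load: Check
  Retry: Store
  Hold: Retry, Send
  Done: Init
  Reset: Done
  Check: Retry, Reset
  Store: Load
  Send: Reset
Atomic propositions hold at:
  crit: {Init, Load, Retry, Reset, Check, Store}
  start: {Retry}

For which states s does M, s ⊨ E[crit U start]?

{Load, Retry, Check, Store}

E[crit U start]: least fixpoint, start Z0 = Sat(start) = {Retry}, add states in Sat(crit) with some successor in Z. Z1 = {Retry, Check}; Z2 = {Load, Retry, Check}; Z3 = {Load, Retry, Check, Store}; fixed.
Sat(E[crit U start]) = {Load, Retry, Check, Store}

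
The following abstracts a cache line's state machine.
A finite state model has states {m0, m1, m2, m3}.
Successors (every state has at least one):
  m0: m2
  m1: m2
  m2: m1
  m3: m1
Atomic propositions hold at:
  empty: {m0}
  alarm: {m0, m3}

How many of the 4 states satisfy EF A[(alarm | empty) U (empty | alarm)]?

Sat(alarm | empty) = {m0, m3}
Sat(empty | alarm) = {m0, m3}
A[(alarm | empty) U (empty | alarm)]: least fixpoint, start Z0 = Sat((empty | alarm)) = {m0, m3}, add states in Sat(alarm | empty) with every successor in Z. Already a fixed point.
Sat(A[(alarm | empty) U (empty | alarm)]) = {m0, m3}
EF A[(alarm | empty) U (empty | alarm)]: least fixpoint, start Z0 = {m0, m3}, add states with some successor in Z. Already a fixed point.
Sat(EF A[(alarm | empty) U (empty | alarm)]) = {m0, m3}
|Sat(EF A[(alarm | empty) U (empty | alarm)])| = |{m0, m3}| = 2.

2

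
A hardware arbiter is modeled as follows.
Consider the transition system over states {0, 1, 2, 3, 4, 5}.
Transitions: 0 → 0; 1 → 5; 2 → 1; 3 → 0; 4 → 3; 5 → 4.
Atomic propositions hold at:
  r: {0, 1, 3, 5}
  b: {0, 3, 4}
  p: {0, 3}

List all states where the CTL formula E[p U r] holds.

{0, 1, 3, 5}

E[p U r]: least fixpoint, start Z0 = Sat(r) = {0, 1, 3, 5}, add states in Sat(p) with some successor in Z. Already a fixed point.
Sat(E[p U r]) = {0, 1, 3, 5}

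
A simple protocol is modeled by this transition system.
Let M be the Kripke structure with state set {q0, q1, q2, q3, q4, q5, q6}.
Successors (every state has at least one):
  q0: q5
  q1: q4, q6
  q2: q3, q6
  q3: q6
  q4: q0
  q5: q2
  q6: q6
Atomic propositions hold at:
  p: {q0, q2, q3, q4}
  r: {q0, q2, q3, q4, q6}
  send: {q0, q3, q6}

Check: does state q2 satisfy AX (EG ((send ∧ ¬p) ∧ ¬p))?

No

Sat(¬p) = {q1, q5, q6}
Sat(send ∧ ¬p) = {q6}
Sat((send ∧ ¬p) ∧ ¬p) = {q6}
EG ((send ∧ ¬p) ∧ ¬p): greatest fixpoint, start Z0 = {q6}, keep only states in Sat with some successor in Z. Already a fixed point.
Sat(EG ((send ∧ ¬p) ∧ ¬p)) = {q6}
Sat(AX (EG ((send ∧ ¬p) ∧ ¬p))) = {s : every successor in {q6}} = {q3, q6}
q2 ∉ Sat(AX (EG ((send ∧ ¬p) ∧ ¬p))) = {q3, q6}, so the formula does not hold at q2.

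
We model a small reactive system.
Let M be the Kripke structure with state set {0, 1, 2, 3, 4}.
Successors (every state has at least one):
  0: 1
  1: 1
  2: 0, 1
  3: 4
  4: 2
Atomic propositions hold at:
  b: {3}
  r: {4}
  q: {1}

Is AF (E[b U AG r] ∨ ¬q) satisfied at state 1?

AG r: greatest fixpoint, start Z0 = {4}, keep only states in Sat with every successor in Z. Z1 = ∅; fixed.
Sat(AG r) = ∅
E[b U AG r]: least fixpoint, start Z0 = Sat(AG r) = ∅, add states in Sat(b) with some successor in Z. Already a fixed point.
Sat(E[b U AG r]) = ∅
Sat(¬q) = {0, 2, 3, 4}
Sat(E[b U AG r] ∨ ¬q) = {0, 2, 3, 4}
AF (E[b U AG r] ∨ ¬q): least fixpoint, start Z0 = {0, 2, 3, 4}, add states with every successor in Z. Already a fixed point.
Sat(AF (E[b U AG r] ∨ ¬q)) = {0, 2, 3, 4}
1 ∉ Sat(AF (E[b U AG r] ∨ ¬q)) = {0, 2, 3, 4}, so the formula does not hold at 1.

No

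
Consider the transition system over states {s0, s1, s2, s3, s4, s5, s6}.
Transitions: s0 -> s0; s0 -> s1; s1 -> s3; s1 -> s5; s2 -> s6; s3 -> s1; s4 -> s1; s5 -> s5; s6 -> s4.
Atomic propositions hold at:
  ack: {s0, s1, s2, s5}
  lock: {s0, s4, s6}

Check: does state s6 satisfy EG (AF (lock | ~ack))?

No

Sat(~ack) = {s3, s4, s6}
Sat(lock | ~ack) = {s0, s3, s4, s6}
AF (lock | ~ack): least fixpoint, start Z0 = {s0, s3, s4, s6}, add states with every successor in Z. Z1 = {s0, s2, s3, s4, s6}; fixed.
Sat(AF (lock | ~ack)) = {s0, s2, s3, s4, s6}
EG (AF (lock | ~ack)): greatest fixpoint, start Z0 = {s0, s2, s3, s4, s6}, keep only states in Sat with some successor in Z. Z1 = {s0, s2, s6}; Z2 = {s0, s2}; Z3 = {s0}; fixed.
Sat(EG (AF (lock | ~ack))) = {s0}
s6 ∉ Sat(EG (AF (lock | ~ack))) = {s0}, so the formula does not hold at s6.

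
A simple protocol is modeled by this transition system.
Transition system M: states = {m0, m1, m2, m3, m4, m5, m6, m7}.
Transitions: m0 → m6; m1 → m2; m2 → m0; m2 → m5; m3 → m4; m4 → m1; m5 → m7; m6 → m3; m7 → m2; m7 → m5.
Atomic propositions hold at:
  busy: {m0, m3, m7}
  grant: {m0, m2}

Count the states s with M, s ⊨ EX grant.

3

Sat(EX grant) = {s : some successor in {m0, m2}} = {m1, m2, m7}
|Sat(EX grant)| = |{m1, m2, m7}| = 3.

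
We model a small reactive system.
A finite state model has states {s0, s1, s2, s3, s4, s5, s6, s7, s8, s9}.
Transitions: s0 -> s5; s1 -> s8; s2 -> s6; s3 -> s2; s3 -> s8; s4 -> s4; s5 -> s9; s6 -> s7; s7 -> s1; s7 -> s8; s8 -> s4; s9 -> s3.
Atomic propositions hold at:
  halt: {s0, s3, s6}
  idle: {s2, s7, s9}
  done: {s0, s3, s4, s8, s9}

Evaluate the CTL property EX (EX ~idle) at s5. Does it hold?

Yes

Sat(~idle) = {s0, s1, s3, s4, s5, s6, s8}
Sat(EX ~idle) = {s : some successor in {s0, s1, s3, s4, s5, s6, s8}} = {s0, s1, s2, s3, s4, s7, s8, s9}
Sat(EX (EX ~idle)) = {s : some successor in {s0, s1, s2, s3, s4, s7, s8, s9}} = {s1, s3, s4, s5, s6, s7, s8, s9}
s5 ∈ Sat(EX (EX ~idle)) = {s1, s3, s4, s5, s6, s7, s8, s9}, so the formula holds at s5.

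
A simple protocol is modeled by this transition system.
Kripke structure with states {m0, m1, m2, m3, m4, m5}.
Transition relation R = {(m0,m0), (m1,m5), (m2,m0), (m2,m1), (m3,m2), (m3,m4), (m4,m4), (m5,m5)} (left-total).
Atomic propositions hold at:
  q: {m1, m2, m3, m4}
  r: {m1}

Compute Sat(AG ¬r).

Sat(¬r) = {m0, m2, m3, m4, m5}
AG ¬r: greatest fixpoint, start Z0 = {m0, m2, m3, m4, m5}, keep only states in Sat with every successor in Z. Z1 = {m0, m3, m4, m5}; Z2 = {m0, m4, m5}; fixed.
Sat(AG ¬r) = {m0, m4, m5}

{m0, m4, m5}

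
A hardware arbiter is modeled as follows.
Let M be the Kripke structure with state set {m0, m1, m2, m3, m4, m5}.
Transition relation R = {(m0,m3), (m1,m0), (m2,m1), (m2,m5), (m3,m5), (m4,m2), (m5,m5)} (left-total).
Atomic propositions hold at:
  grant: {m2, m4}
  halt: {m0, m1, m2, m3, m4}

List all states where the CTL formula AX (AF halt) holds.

{m0, m1, m4}

AF halt: least fixpoint, start Z0 = {m0, m1, m2, m3, m4}, add states with every successor in Z. Already a fixed point.
Sat(AF halt) = {m0, m1, m2, m3, m4}
Sat(AX (AF halt)) = {s : every successor in {m0, m1, m2, m3, m4}} = {m0, m1, m4}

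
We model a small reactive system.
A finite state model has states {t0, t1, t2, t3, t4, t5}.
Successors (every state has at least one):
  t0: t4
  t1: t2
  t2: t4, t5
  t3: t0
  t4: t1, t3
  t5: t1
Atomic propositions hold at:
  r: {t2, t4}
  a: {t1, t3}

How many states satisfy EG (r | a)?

Sat(r | a) = {t1, t2, t3, t4}
EG (r | a): greatest fixpoint, start Z0 = {t1, t2, t3, t4}, keep only states in Sat with some successor in Z. Z1 = {t1, t2, t4}; fixed.
Sat(EG (r | a)) = {t1, t2, t4}
|Sat(EG (r | a))| = |{t1, t2, t4}| = 3.

3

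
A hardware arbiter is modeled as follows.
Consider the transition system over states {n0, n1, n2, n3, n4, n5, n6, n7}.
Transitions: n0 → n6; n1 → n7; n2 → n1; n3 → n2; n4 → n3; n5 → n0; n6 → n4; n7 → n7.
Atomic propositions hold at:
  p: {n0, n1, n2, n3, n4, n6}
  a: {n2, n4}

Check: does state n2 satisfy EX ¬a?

Sat(¬a) = {n0, n1, n3, n5, n6, n7}
Sat(EX ¬a) = {s : some successor in {n0, n1, n3, n5, n6, n7}} = {n0, n1, n2, n4, n5, n7}
n2 ∈ Sat(EX ¬a) = {n0, n1, n2, n4, n5, n7}, so the formula holds at n2.

Yes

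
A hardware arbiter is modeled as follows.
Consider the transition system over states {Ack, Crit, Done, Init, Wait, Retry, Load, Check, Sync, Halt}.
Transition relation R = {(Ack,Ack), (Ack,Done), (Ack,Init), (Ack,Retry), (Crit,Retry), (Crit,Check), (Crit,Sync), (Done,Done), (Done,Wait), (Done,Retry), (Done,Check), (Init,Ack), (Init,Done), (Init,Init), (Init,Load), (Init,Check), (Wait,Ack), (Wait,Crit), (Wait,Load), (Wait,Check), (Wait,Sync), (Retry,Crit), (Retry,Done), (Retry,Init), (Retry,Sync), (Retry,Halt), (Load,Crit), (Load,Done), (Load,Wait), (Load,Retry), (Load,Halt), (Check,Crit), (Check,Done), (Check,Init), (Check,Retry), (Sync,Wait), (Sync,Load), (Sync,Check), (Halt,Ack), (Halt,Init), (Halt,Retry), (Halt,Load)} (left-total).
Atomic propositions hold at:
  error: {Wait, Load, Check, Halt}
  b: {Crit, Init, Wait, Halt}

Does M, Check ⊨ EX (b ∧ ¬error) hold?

Yes

Sat(¬error) = {Ack, Crit, Done, Init, Retry, Sync}
Sat(b ∧ ¬error) = {Crit, Init}
Sat(EX (b ∧ ¬error)) = {s : some successor in {Crit, Init}} = {Ack, Init, Wait, Retry, Load, Check, Halt}
Check ∈ Sat(EX (b ∧ ¬error)) = {Ack, Init, Wait, Retry, Load, Check, Halt}, so the formula holds at Check.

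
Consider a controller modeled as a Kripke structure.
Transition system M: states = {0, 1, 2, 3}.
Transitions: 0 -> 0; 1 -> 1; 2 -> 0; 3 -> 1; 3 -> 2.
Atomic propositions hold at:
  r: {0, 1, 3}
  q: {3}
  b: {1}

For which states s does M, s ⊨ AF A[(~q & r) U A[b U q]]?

Sat(~q) = {0, 1, 2}
Sat(~q & r) = {0, 1}
A[b U q]: least fixpoint, start Z0 = Sat(q) = {3}, add states in Sat(b) with every successor in Z. Already a fixed point.
Sat(A[b U q]) = {3}
A[(~q & r) U A[b U q]]: least fixpoint, start Z0 = Sat(A[b U q]) = {3}, add states in Sat(~q & r) with every successor in Z. Already a fixed point.
Sat(A[(~q & r) U A[b U q]]) = {3}
AF A[(~q & r) U A[b U q]]: least fixpoint, start Z0 = {3}, add states with every successor in Z. Already a fixed point.
Sat(AF A[(~q & r) U A[b U q]]) = {3}

{3}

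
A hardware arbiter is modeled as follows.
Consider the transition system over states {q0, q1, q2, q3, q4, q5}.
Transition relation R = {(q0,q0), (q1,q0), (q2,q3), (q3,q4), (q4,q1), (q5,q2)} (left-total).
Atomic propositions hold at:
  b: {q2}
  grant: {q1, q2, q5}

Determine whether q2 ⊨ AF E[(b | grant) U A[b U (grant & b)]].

Sat(b | grant) = {q1, q2, q5}
Sat(grant & b) = {q2}
A[b U (grant & b)]: least fixpoint, start Z0 = Sat((grant & b)) = {q2}, add states in Sat(b) with every successor in Z. Already a fixed point.
Sat(A[b U (grant & b)]) = {q2}
E[(b | grant) U A[b U (grant & b)]]: least fixpoint, start Z0 = Sat(A[b U (grant & b)]) = {q2}, add states in Sat(b | grant) with some successor in Z. Z1 = {q2, q5}; fixed.
Sat(E[(b | grant) U A[b U (grant & b)]]) = {q2, q5}
AF E[(b | grant) U A[b U (grant & b)]]: least fixpoint, start Z0 = {q2, q5}, add states with every successor in Z. Already a fixed point.
Sat(AF E[(b | grant) U A[b U (grant & b)]]) = {q2, q5}
q2 ∈ Sat(AF E[(b | grant) U A[b U (grant & b)]]) = {q2, q5}, so the formula holds at q2.

Yes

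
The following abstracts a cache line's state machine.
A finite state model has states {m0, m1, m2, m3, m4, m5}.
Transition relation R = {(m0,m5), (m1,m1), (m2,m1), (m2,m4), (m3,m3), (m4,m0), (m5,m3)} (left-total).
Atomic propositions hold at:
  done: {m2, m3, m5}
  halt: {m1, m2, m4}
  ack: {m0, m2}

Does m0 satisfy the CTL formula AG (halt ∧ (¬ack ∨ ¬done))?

No

Sat(¬ack) = {m1, m3, m4, m5}
Sat(¬done) = {m0, m1, m4}
Sat(¬ack ∨ ¬done) = {m0, m1, m3, m4, m5}
Sat(halt ∧ (¬ack ∨ ¬done)) = {m1, m4}
AG (halt ∧ (¬ack ∨ ¬done)): greatest fixpoint, start Z0 = {m1, m4}, keep only states in Sat with every successor in Z. Z1 = {m1}; fixed.
Sat(AG (halt ∧ (¬ack ∨ ¬done))) = {m1}
m0 ∉ Sat(AG (halt ∧ (¬ack ∨ ¬done))) = {m1}, so the formula does not hold at m0.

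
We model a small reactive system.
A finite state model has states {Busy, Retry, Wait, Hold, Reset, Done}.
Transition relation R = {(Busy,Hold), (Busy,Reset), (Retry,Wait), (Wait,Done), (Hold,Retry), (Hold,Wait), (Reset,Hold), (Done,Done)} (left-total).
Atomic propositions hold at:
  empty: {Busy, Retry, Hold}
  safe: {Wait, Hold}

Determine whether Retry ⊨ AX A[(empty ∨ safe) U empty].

Sat(empty ∨ safe) = {Busy, Retry, Wait, Hold}
A[(empty ∨ safe) U empty]: least fixpoint, start Z0 = Sat(empty) = {Busy, Retry, Hold}, add states in Sat(empty ∨ safe) with every successor in Z. Already a fixed point.
Sat(A[(empty ∨ safe) U empty]) = {Busy, Retry, Hold}
Sat(AX A[(empty ∨ safe) U empty]) = {s : every successor in {Busy, Retry, Hold}} = {Reset}
Retry ∉ Sat(AX A[(empty ∨ safe) U empty]) = {Reset}, so the formula does not hold at Retry.

No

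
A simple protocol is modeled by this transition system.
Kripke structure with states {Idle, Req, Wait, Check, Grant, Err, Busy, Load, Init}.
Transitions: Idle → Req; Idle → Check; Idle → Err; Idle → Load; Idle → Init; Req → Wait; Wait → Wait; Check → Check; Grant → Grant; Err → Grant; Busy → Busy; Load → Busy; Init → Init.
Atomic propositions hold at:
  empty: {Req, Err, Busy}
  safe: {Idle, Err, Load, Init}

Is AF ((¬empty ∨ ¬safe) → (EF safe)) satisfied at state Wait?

Sat(¬empty) = {Idle, Wait, Check, Grant, Load, Init}
Sat(¬safe) = {Req, Wait, Check, Grant, Busy}
Sat(¬empty ∨ ¬safe) = {Idle, Req, Wait, Check, Grant, Busy, Load, Init}
EF safe: least fixpoint, start Z0 = {Idle, Err, Load, Init}, add states with some successor in Z. Already a fixed point.
Sat(EF safe) = {Idle, Err, Load, Init}
Sat((¬empty ∨ ¬safe) → (EF safe)) = {Idle, Err, Load, Init}
AF ((¬empty ∨ ¬safe) → (EF safe)): least fixpoint, start Z0 = {Idle, Err, Load, Init}, add states with every successor in Z. Already a fixed point.
Sat(AF ((¬empty ∨ ¬safe) → (EF safe))) = {Idle, Err, Load, Init}
Wait ∉ Sat(AF ((¬empty ∨ ¬safe) → (EF safe))) = {Idle, Err, Load, Init}, so the formula does not hold at Wait.

No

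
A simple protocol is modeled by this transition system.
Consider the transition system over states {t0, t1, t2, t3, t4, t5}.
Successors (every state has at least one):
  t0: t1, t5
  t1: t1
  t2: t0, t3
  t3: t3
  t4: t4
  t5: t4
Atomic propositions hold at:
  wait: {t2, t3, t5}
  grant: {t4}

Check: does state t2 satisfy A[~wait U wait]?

Yes

Sat(~wait) = {t0, t1, t4}
A[~wait U wait]: least fixpoint, start Z0 = Sat(wait) = {t2, t3, t5}, add states in Sat(~wait) with every successor in Z. Already a fixed point.
Sat(A[~wait U wait]) = {t2, t3, t5}
t2 ∈ Sat(A[~wait U wait]) = {t2, t3, t5}, so the formula holds at t2.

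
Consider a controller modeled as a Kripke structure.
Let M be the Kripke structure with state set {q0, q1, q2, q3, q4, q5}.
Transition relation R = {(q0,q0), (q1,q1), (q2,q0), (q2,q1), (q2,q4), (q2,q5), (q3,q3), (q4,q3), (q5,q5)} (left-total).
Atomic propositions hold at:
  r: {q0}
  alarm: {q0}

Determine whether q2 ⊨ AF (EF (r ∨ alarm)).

Sat(r ∨ alarm) = {q0}
EF (r ∨ alarm): least fixpoint, start Z0 = {q0}, add states with some successor in Z. Z1 = {q0, q2}; fixed.
Sat(EF (r ∨ alarm)) = {q0, q2}
AF (EF (r ∨ alarm)): least fixpoint, start Z0 = {q0, q2}, add states with every successor in Z. Already a fixed point.
Sat(AF (EF (r ∨ alarm))) = {q0, q2}
q2 ∈ Sat(AF (EF (r ∨ alarm))) = {q0, q2}, so the formula holds at q2.

Yes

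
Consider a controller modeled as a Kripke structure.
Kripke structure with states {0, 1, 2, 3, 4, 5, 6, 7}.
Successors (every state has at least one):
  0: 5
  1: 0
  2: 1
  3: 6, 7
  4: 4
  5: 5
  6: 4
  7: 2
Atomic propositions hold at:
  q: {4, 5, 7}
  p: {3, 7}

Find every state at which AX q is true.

Sat(AX q) = {s : every successor in {4, 5, 7}} = {0, 4, 5, 6}

{0, 4, 5, 6}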